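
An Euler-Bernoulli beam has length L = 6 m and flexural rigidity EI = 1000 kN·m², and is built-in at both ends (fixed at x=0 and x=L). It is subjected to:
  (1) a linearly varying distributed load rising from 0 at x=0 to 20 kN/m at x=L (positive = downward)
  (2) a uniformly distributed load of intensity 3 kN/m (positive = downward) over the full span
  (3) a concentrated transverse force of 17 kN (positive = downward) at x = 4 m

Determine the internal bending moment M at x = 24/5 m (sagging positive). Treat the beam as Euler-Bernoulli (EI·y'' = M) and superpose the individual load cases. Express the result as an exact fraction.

Load 1 — triangular load w₀=20 kN/m (0→w₀ over full span):
  M_1 = 3w₀Lx/20 - w₀L²/30 - w₀x³/(6L) = 3·20·6·(24/5)/20 - 20·6²/30 - 20·(24/5)³/(6·6) = 24/25 kN·m
Load 2 — uniform load w=3 kN/m over full span:
  M_2 = wLx/2 - wL²/12 - wx²/2 = 3·6·(24/5)/2 - 3·6²/12 - 3·(24/5)²/2 = -9/25 kN·m
Load 3 — point force P=17 kN at a=4 m (b=L-a=2):
  M_3 = Pa²(a+3b)(L-x)/L³ - Pa²b/L²  [x>a] = 17·4²·(4+3·2)·(6-(24/5))/6³ - 17·4²·2/6² = 0 kN·m
Superposition: M = Σ M_i = 3/5 kN·m ≈ 0.600000 kN·m

M(24/5) = 3/5 kN·m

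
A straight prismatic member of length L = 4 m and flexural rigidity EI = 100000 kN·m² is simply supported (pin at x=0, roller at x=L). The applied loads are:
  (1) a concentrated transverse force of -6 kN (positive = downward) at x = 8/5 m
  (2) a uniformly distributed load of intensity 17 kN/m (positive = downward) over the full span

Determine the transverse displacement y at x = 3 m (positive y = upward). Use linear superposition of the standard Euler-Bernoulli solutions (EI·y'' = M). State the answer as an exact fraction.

y(3) = -35399/100000000 m

Load 1 — point force P=-6 kN at a=8/5 m (b=L-a=12/5):
  y_1 = -Pa(L-x)(2Lx-a²-x²)/(6LEI)  [x>a] = -(-6)·(8/5)·(4-3)·(2·4·3-(8/5)²-3²)/(6·4·100000) = 311/6250000 m
Load 2 — uniform load w=17 kN/m over full span:
  y_2 = -wx(L³-2Lx²+x³)/(24EI) = -17·3·(4³-2·4·3²+3³)/(24·100000) = -323/800000 m
Superposition: y = Σ y_i = -35399/100000000 m ≈ -0.000354 m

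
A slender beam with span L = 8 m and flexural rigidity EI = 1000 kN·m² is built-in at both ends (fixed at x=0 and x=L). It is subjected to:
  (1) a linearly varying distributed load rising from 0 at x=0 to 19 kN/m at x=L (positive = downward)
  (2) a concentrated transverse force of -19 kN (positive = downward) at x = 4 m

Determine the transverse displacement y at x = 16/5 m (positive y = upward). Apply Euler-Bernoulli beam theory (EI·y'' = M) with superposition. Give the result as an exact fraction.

y(16/5) = -259312/5859375 m

Load 1 — triangular load w₀=19 kN/m (0→w₀ over full span):
  y_1 = -w₀x²(L-x)²(x+2L)/(120LEI) = -19·(16/5)²·(8-(16/5))²·((16/5)+2·8)/(120·8·1000) = -175104/1953125 m
Load 2 — point force P=-19 kN at a=4 m (b=L-a=4):
  y_2 = -Pb²x²(3aL-(3a+b)x)/(6L³EI)  [x≤a] = -(-19)·4²·(16/5)²·(3·4·8-(3·4+4)·(16/5))/(6·8³·1000) = 2128/46875 m
Superposition: y = Σ y_i = -259312/5859375 m ≈ -0.044256 m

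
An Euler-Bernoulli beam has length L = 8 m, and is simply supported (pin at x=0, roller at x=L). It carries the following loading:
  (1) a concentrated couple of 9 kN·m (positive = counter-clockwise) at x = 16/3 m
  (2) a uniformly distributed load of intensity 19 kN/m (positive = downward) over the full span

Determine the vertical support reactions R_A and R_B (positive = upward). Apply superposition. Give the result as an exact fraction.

R_A = 617/8 kN, R_B = 599/8 kN

Load 1 — applied couple M₀=9 kN·m at a=16/3 m (b=L-a=8/3):
  R_A = M₀/L = 9/8 kN
  R_B = -M₀/L = -9/8 kN
Load 2 — uniform load w=19 kN/m over full span:
  R_A = wL/2 = 19·8/2 = 76 kN
  R_B = wL/2 = 19·8/2 = 76 kN
Superposition: R_A = 617/8 kN, R_B = 599/8 kN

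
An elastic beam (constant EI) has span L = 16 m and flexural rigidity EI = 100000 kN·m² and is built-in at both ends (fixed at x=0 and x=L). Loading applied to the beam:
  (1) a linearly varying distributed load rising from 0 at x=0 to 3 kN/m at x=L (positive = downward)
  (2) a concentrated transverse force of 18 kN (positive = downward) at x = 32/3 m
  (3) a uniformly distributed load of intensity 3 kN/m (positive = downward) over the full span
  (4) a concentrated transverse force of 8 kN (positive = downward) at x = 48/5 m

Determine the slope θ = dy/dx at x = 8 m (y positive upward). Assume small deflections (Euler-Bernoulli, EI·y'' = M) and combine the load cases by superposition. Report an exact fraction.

Load 1 — triangular load w₀=3 kN/m (0→w₀ over full span):
  θ_1 = -w₀(2x(L-x)(L-2x)(x+2L)+x²(L-x)²)/(120LEI) = -3·(2·8·(16-8)·(16-2·8)·(8+2·16)+8²·(16-8)²)/(120·16·100000) = -1/15625 rad
Load 2 — point force P=18 kN at a=32/3 m (b=L-a=16/3):
  θ_2 = -Pb²x(2aL-(3a+b)x)/(2L³EI)  [x≤a] = -18·(16/3)²·8·(2·(32/3)·16-(3·(32/3)+(16/3))·8)/(2·16³·100000) = -2/9375 rad
Load 3 — uniform load w=3 kN/m over full span:
  θ_3 = -wx(L-x)(L-2x)/(12EI) = -3·8·(16-8)·(16-2·8)/(12·100000) = 0 rad
Load 4 — point force P=8 kN at a=48/5 m (b=L-a=32/5):
  θ_4 = -Pb²x(2aL-(3a+b)x)/(2L³EI)  [x≤a] = -8·(32/5)²·8·(2·(48/5)·16-(3·(48/5)+(32/5))·8)/(2·16³·100000) = -32/390625 rad
Superposition: θ = Σ θ_i = -421/1171875 rad ≈ -0.000359 rad

θ(8) = -421/1171875 rad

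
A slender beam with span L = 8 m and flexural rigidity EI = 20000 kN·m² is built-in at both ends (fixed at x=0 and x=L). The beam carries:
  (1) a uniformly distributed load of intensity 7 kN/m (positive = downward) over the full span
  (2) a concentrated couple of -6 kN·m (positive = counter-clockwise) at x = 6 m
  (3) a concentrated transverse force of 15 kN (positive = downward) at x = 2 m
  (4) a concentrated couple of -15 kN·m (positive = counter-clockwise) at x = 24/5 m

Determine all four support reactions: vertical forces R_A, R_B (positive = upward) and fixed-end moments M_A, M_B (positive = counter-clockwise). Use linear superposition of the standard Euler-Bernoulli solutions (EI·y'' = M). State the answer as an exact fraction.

R_A = 2969/80 kN, M_A = 713/15 kN·m, R_B = 2711/80 kN, M_B = -1309/30 kN·m

Load 1 — uniform load w=7 kN/m over full span:
  R_A = wL/2 = 7·8/2 = 28 kN
  M_A = wL²/12 = 7·8²/12 = 112/3 kN·m
  R_B = wL/2 = 7·8/2 = 28 kN
  M_B = -wL²/12 = -7·8²/12 = -112/3 kN·m
Load 2 — applied couple M₀=-6 kN·m at a=6 m (b=L-a=2):
  R_A = 6M₀ab/L³ = 6·(-6)·6·2/8³ = -27/32 kN
  M_A = M₀b(2a-b)/L² = (-6)·2·(2·6-2)/8² = -15/8 kN·m
  R_B = -6M₀ab/L³ = -6·(-6)·6·2/8³ = 27/32 kN
  M_B = M₀a(2b-a)/L² = (-6)·6·(2·2-6)/8² = 9/8 kN·m
Load 3 — point force P=15 kN at a=2 m (b=L-a=6):
  R_A = Pb²(3a+b)/L³ = 15·6²·(3·2+6)/8³ = 405/32 kN
  M_A = Pab²/L² = 15·2·6²/8² = 135/8 kN·m
  R_B = Pa²(a+3b)/L³ = 15·2²·(2+3·6)/8³ = 75/32 kN
  M_B = -Pa²b/L² = -15·2²·6/8² = -45/8 kN·m
Load 4 — applied couple M₀=-15 kN·m at a=24/5 m (b=L-a=16/5):
  R_A = 6M₀ab/L³ = 6·(-15)·(24/5)·(16/5)/8³ = -27/10 kN
  M_A = M₀b(2a-b)/L² = (-15)·(16/5)·(2·(24/5)-(16/5))/8² = -24/5 kN·m
  R_B = -6M₀ab/L³ = -6·(-15)·(24/5)·(16/5)/8³ = 27/10 kN
  M_B = M₀a(2b-a)/L² = (-15)·(24/5)·(2·(16/5)-(24/5))/8² = -9/5 kN·m
Superposition: R_A = 2969/80 kN, M_A = 713/15 kN·m, R_B = 2711/80 kN, M_B = -1309/30 kN·m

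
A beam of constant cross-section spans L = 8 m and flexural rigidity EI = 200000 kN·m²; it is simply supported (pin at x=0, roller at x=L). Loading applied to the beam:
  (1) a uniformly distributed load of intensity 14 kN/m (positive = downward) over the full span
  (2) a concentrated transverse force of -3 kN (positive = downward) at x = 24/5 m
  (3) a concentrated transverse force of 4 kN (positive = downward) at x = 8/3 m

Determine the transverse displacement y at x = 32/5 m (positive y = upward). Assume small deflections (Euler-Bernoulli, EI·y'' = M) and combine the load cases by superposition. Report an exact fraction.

Load 1 — uniform load w=14 kN/m over full span:
  y_1 = -wx(L³-2Lx²+x³)/(24EI) = -14·(32/5)·(8³-2·8·(32/5)²+(32/5)³)/(24·200000) = -12992/5859375 m
Load 2 — point force P=-3 kN at a=24/5 m (b=L-a=16/5):
  y_2 = -Pa(L-x)(2Lx-a²-x²)/(6LEI)  [x>a] = -(-3)·(24/5)·(8-(32/5))·(2·8·(32/5)-(24/5)²-(32/5)²)/(6·8·200000) = 36/390625 m
Load 3 — point force P=4 kN at a=8/3 m (b=L-a=16/3):
  y_3 = -Pa(L-x)(2Lx-a²-x²)/(6LEI)  [x>a] = -4·(8/3)·(8-(32/5))·(2·8·(32/5)-(8/3)²-(32/5)²)/(6·8·200000) = -3056/31640625 m
Superposition: y = Σ y_i = -351484/158203125 m ≈ -0.002222 m

y(32/5) = -351484/158203125 m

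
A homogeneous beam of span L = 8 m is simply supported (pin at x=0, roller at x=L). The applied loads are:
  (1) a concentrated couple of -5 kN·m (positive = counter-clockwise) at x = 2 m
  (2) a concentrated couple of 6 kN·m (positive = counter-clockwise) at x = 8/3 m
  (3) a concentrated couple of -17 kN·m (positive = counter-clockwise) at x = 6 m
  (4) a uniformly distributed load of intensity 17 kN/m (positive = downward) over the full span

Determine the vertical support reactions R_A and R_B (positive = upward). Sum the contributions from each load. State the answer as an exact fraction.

R_A = 66 kN, R_B = 70 kN

Load 1 — applied couple M₀=-5 kN·m at a=2 m (b=L-a=6):
  R_A = M₀/L = (-5)/8 = -5/8 kN
  R_B = -M₀/L = -(-5)/8 = 5/8 kN
Load 2 — applied couple M₀=6 kN·m at a=8/3 m (b=L-a=16/3):
  R_A = M₀/L = 6/8 = 3/4 kN
  R_B = -M₀/L = -6/8 = -3/4 kN
Load 3 — applied couple M₀=-17 kN·m at a=6 m (b=L-a=2):
  R_A = M₀/L = (-17)/8 = -17/8 kN
  R_B = -M₀/L = -(-17)/8 = 17/8 kN
Load 4 — uniform load w=17 kN/m over full span:
  R_A = wL/2 = 17·8/2 = 68 kN
  R_B = wL/2 = 17·8/2 = 68 kN
Superposition: R_A = 66 kN, R_B = 70 kN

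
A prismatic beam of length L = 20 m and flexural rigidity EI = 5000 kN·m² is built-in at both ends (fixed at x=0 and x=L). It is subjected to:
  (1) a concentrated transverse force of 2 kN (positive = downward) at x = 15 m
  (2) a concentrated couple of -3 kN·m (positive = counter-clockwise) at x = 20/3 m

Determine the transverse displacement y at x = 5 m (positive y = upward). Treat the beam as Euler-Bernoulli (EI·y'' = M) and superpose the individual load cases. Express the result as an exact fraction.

Load 1 — point force P=2 kN at a=15 m (b=L-a=5):
  y_1 = -Pb²x²(3aL-(3a+b)x)/(6L³EI)  [x≤a] = -2·5²·5²·(3·15·20-(3·15+5)·5)/(6·20³·5000) = -13/3840 m
Load 2 — applied couple M₀=-3 kN·m at a=20/3 m (b=L-a=40/3):
  y_2 = (R_Ax³/6 - M_Ax²/2)/EI  [x≤a] with R_A=-1/5, M_A=0 = ((-1/5)·5³/6 - 0·5²/2)/5000 = -1/1200 m
Superposition: y = Σ y_i = -27/6400 m ≈ -0.004219 m

y(5) = -27/6400 m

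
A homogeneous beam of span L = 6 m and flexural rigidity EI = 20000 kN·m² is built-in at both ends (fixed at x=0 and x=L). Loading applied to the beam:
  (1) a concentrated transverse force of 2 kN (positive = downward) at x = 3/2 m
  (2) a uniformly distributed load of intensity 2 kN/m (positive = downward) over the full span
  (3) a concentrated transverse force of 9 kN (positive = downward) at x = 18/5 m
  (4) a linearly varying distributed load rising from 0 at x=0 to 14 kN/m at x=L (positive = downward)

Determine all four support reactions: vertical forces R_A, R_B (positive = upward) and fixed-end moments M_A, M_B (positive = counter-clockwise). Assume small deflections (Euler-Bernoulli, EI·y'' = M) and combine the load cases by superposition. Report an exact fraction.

Load 1 — point force P=2 kN at a=3/2 m (b=L-a=9/2):
  R_A = Pb²(3a+b)/L³ = 2·(9/2)²·(3·(3/2)+(9/2))/6³ = 27/16 kN
  M_A = Pab²/L² = 2·(3/2)·(9/2)²/6² = 27/16 kN·m
  R_B = Pa²(a+3b)/L³ = 2·(3/2)²·((3/2)+3·(9/2))/6³ = 5/16 kN
  M_B = -Pa²b/L² = -2·(3/2)²·(9/2)/6² = -9/16 kN·m
Load 2 — uniform load w=2 kN/m over full span:
  R_A = wL/2 = 2·6/2 = 6 kN
  M_A = wL²/12 = 2·6²/12 = 6 kN·m
  R_B = wL/2 = 2·6/2 = 6 kN
  M_B = -wL²/12 = -2·6²/12 = -6 kN·m
Load 3 — point force P=9 kN at a=18/5 m (b=L-a=12/5):
  R_A = Pb²(3a+b)/L³ = 9·(12/5)²·(3·(18/5)+(12/5))/6³ = 396/125 kN
  M_A = Pab²/L² = 9·(18/5)·(12/5)²/6² = 648/125 kN·m
  R_B = Pa²(a+3b)/L³ = 9·(18/5)²·((18/5)+3·(12/5))/6³ = 729/125 kN
  M_B = -Pa²b/L² = -9·(18/5)²·(12/5)/6² = -972/125 kN·m
Load 4 — triangular load w₀=14 kN/m (0→w₀ over full span):
  R_A = 3w₀L/20 = 3·14·6/20 = 63/5 kN
  M_A = w₀L²/30 = 14·6²/30 = 84/5 kN·m
  R_B = 7w₀L/20 = 7·14·6/20 = 147/5 kN
  M_B = -w₀L²/20 = -14·6²/20 = -126/5 kN·m
Superposition: R_A = 46911/2000 kN, M_A = 59343/2000 kN·m, R_B = 83089/2000 kN, M_B = -79077/2000 kN·m

R_A = 46911/2000 kN, M_A = 59343/2000 kN·m, R_B = 83089/2000 kN, M_B = -79077/2000 kN·m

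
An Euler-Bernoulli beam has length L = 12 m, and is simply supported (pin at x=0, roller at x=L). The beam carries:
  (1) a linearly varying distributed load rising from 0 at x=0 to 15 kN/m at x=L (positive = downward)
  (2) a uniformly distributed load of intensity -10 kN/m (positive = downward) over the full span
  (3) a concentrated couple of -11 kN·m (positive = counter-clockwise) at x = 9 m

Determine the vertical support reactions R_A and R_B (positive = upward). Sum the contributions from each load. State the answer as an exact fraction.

R_A = -371/12 kN, R_B = 11/12 kN

Load 1 — triangular load w₀=15 kN/m (0→w₀ over full span):
  R_A = w₀L/6 = 15·12/6 = 30 kN
  R_B = w₀L/3 = 15·12/3 = 60 kN
Load 2 — uniform load w=-10 kN/m over full span:
  R_A = wL/2 = (-10)·12/2 = -60 kN
  R_B = wL/2 = (-10)·12/2 = -60 kN
Load 3 — applied couple M₀=-11 kN·m at a=9 m (b=L-a=3):
  R_A = M₀/L = (-11)/12 = -11/12 kN
  R_B = -M₀/L = -(-11)/12 = 11/12 kN
Superposition: R_A = -371/12 kN, R_B = 11/12 kN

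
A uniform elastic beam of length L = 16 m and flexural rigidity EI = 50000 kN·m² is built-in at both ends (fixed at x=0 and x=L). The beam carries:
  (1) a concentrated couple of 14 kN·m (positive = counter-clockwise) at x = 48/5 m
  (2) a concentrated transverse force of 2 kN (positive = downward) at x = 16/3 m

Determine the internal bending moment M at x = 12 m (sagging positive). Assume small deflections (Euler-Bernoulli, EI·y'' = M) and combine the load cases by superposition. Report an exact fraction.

Load 1 — applied couple M₀=14 kN·m at a=48/5 m (b=L-a=32/5):
  M_1 = R_Ax - M_A - M₀  [x>a] with R_A=63/50, M_A=112/25 = (63/50)·12 - (112/25) - 14 = -84/25 kN·m
Load 2 — point force P=2 kN at a=16/3 m (b=L-a=32/3):
  M_2 = Pa²(a+3b)(L-x)/L³ - Pa²b/L²  [x>a] = 2·(16/3)²·((16/3)+3·(32/3))·(16-12)/16³ - 2·(16/3)²·(32/3)/16² = -8/27 kN·m
Superposition: M = Σ M_i = -2468/675 kN·m ≈ -3.656296 kN·m

M(12) = -2468/675 kN·m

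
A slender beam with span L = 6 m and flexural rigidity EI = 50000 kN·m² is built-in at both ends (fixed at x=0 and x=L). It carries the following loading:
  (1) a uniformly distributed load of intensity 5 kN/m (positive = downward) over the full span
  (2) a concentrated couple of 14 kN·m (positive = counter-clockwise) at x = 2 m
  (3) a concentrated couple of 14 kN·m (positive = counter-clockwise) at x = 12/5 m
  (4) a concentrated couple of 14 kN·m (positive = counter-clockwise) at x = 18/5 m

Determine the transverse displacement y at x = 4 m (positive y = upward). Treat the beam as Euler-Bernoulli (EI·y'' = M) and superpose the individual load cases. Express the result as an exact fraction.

Load 1 — uniform load w=5 kN/m over full span:
  y_1 = -wx²(L-x)²/(24EI) = -5·4²·(6-4)²/(24·50000) = -1/3750 m
Load 2 — applied couple M₀=14 kN·m at a=2 m (b=L-a=4):
  y_2 = (R_Ax³/6 - M_Ax²/2 - M₀(x-a)²/2)/EI  [x>a] with R_A=28/9, M_A=0 = ((28/9)·4³/6 - 0·4²/2 - 14·(4-2)²/2)/50000 = 7/67500 m
Load 3 — applied couple M₀=14 kN·m at a=12/5 m (b=L-a=18/5):
  y_3 = (R_Ax³/6 - M_Ax²/2 - M₀(x-a)²/2)/EI  [x>a] with R_A=84/25, M_A=42/25 = ((84/25)·4³/6 - (42/25)·4²/2 - 14·(4-(12/5))²/2)/50000 = 7/78125 m
Load 4 — applied couple M₀=14 kN·m at a=18/5 m (b=L-a=12/5):
  y_4 = (R_Ax³/6 - M_Ax²/2 - M₀(x-a)²/2)/EI  [x>a] with R_A=84/25, M_A=112/25 = ((84/25)·4³/6 - (112/25)·4²/2 - 14·(4-(18/5))²/2)/50000 = -7/312500 m
Superposition: y = Σ y_i = -202/2109375 m ≈ -0.000096 m

y(4) = -202/2109375 m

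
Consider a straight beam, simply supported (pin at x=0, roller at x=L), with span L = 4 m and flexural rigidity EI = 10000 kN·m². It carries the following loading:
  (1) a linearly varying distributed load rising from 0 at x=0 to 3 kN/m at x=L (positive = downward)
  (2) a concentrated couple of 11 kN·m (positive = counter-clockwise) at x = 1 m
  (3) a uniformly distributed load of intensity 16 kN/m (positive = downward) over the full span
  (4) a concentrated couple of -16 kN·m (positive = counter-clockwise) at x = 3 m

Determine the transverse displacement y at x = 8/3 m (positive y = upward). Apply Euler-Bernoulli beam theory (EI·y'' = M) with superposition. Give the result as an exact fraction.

Load 1 — triangular load w₀=3 kN/m (0→w₀ over full span):
  y_1 = -w₀x(7L⁴-10L²x²+3x⁴)/(360LEI) = -3·(8/3)·(7·4⁴-10·4²·(8/3)²+3·(8/3)⁴)/(360·4·10000) = -68/151875 m
Load 2 — applied couple M₀=11 kN·m at a=1 m (b=L-a=3):
  y_2 = (M₀x³/(6L)-M₀(x-a)²/2+C₁x)/EI  [x>a] with C₁=M₀(3b²-L²)/(6L)=121/24 = (11·(8/3)³/(6·4)-11·((8/3)-1)²/2+(121/24)·(8/3))/10000 = 1111/1620000 m
Load 3 — uniform load w=16 kN/m over full span:
  y_3 = -wx(L³-2Lx²+x³)/(24EI) = -16·(8/3)·(4³-2·4·(8/3)²+(8/3)³)/(24·10000) = -704/151875 m
Load 4 — applied couple M₀=-16 kN·m at a=3 m (b=L-a=1):
  y_4 = (M₀x³/(6L)+C₁x)/EI  [x≤a] with C₁=M₀(3b²-L²)/(6L)=26/3 = ((-16)·(8/3)³/(6·4)+(26/3)·(8/3))/10000 = 53/50625 m
Superposition: y = Σ y_i = -16283/4860000 m ≈ -0.003350 m

y(8/3) = -16283/4860000 m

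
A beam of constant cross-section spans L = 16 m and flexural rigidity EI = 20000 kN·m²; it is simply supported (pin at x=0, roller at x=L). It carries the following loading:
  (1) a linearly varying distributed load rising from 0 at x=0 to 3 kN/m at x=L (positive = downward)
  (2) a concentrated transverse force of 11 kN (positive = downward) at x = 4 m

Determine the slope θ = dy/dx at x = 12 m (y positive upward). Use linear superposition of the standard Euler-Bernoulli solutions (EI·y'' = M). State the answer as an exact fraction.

Load 1 — triangular load w₀=3 kN/m (0→w₀ over full span):
  θ_1 = -w₀(7L⁴-30L²x²+15x⁴)/(360LEI) = -3·(7·16⁴-30·16²·12²+15·12⁴)/(360·16·20000) = 1313/150000 rad
Load 2 — point force P=11 kN at a=4 m (b=L-a=12):
  θ_2 = -Pa(2L²-6Lx+3x²+a²)/(6LEI)  [x>a] = -11·4·(2·16²-6·16·12+3·12²+4²)/(6·16·20000) = 11/2500 rad
Superposition: θ = Σ θ_i = 1973/150000 rad ≈ 0.013153 rad

θ(12) = 1973/150000 rad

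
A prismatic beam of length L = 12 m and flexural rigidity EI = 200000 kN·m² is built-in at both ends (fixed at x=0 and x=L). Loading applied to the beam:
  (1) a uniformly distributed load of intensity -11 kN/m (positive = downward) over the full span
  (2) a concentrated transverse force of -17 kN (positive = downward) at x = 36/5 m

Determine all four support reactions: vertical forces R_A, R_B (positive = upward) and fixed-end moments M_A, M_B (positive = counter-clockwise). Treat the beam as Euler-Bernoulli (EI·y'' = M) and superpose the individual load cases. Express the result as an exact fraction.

Load 1 — uniform load w=-11 kN/m over full span:
  R_A = wL/2 = (-11)·12/2 = -66 kN
  M_A = wL²/12 = (-11)·12²/12 = -132 kN·m
  R_B = wL/2 = (-11)·12/2 = -66 kN
  M_B = -wL²/12 = -(-11)·12²/12 = 132 kN·m
Load 2 — point force P=-17 kN at a=36/5 m (b=L-a=24/5):
  R_A = Pb²(3a+b)/L³ = (-17)·(24/5)²·(3·(36/5)+(24/5))/12³ = -748/125 kN
  M_A = Pab²/L² = (-17)·(36/5)·(24/5)²/12² = -2448/125 kN·m
  R_B = Pa²(a+3b)/L³ = (-17)·(36/5)²·((36/5)+3·(24/5))/12³ = -1377/125 kN
  M_B = -Pa²b/L² = -(-17)·(36/5)²·(24/5)/12² = 3672/125 kN·m
Superposition: R_A = -8998/125 kN, M_A = -18948/125 kN·m, R_B = -9627/125 kN, M_B = 20172/125 kN·m

R_A = -8998/125 kN, M_A = -18948/125 kN·m, R_B = -9627/125 kN, M_B = 20172/125 kN·m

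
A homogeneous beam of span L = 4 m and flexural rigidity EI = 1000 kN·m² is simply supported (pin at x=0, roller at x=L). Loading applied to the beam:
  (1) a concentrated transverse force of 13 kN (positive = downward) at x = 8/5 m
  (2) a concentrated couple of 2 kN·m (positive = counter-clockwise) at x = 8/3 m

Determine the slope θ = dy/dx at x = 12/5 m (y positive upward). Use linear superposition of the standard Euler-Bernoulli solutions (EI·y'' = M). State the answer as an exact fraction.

θ(12/5) = 1559/281250 rad

Load 1 — point force P=13 kN at a=8/5 m (b=L-a=12/5):
  θ_1 = -Pa(2L²-6Lx+3x²+a²)/(6LEI)  [x>a] = -13·(8/5)·(2·4²-6·4·(12/5)+3·(12/5)²+(8/5)²)/(6·4·1000) = 78/15625 rad
Load 2 — applied couple M₀=2 kN·m at a=8/3 m (b=L-a=4/3):
  θ_2 = (M₀x²/(2L)+C₁)/EI  [x≤a] with C₁=M₀(3b²-L²)/(6L)=-8/9 = (2·(12/5)²/(2·4)+(-8/9))/1000 = 31/56250 rad
Superposition: θ = Σ θ_i = 1559/281250 rad ≈ 0.005543 rad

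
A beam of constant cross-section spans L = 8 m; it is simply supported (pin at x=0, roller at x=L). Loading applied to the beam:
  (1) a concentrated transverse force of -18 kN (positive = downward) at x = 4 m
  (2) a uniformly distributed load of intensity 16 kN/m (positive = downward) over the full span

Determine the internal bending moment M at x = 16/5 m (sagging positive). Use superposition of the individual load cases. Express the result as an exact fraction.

M(16/5) = 2352/25 kN·m

Load 1 — point force P=-18 kN at a=4 m (b=L-a=4):
  M_1 = Pbx/L  [x≤a] = (-18)·4·(16/5)/8 = -144/5 kN·m
Load 2 — uniform load w=16 kN/m over full span:
  M_2 = wx(L-x)/2 = 16·(16/5)·(8-(16/5))/2 = 3072/25 kN·m
Superposition: M = Σ M_i = 2352/25 kN·m ≈ 94.080000 kN·m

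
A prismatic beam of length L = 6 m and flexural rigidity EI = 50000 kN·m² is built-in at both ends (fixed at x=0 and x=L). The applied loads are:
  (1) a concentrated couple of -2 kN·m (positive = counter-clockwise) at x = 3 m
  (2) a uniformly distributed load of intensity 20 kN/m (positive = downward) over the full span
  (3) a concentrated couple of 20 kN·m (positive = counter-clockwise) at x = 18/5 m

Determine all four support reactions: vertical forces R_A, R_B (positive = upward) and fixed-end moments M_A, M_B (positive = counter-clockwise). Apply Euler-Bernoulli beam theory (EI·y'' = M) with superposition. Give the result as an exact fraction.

R_A = 643/10 kN, M_A = 659/10 kN·m, R_B = 557/10 kN, M_B = -581/10 kN·m

Load 1 — applied couple M₀=-2 kN·m at a=3 m (b=L-a=3):
  R_A = 6M₀ab/L³ = 6·(-2)·3·3/6³ = -1/2 kN
  M_A = M₀b(2a-b)/L² = (-2)·3·(2·3-3)/6² = -1/2 kN·m
  R_B = -6M₀ab/L³ = -6·(-2)·3·3/6³ = 1/2 kN
  M_B = M₀a(2b-a)/L² = (-2)·3·(2·3-3)/6² = -1/2 kN·m
Load 2 — uniform load w=20 kN/m over full span:
  R_A = wL/2 = 20·6/2 = 60 kN
  M_A = wL²/12 = 20·6²/12 = 60 kN·m
  R_B = wL/2 = 20·6/2 = 60 kN
  M_B = -wL²/12 = -20·6²/12 = -60 kN·m
Load 3 — applied couple M₀=20 kN·m at a=18/5 m (b=L-a=12/5):
  R_A = 6M₀ab/L³ = 6·20·(18/5)·(12/5)/6³ = 24/5 kN
  M_A = M₀b(2a-b)/L² = 20·(12/5)·(2·(18/5)-(12/5))/6² = 32/5 kN·m
  R_B = -6M₀ab/L³ = -6·20·(18/5)·(12/5)/6³ = -24/5 kN
  M_B = M₀a(2b-a)/L² = 20·(18/5)·(2·(12/5)-(18/5))/6² = 12/5 kN·m
Superposition: R_A = 643/10 kN, M_A = 659/10 kN·m, R_B = 557/10 kN, M_B = -581/10 kN·m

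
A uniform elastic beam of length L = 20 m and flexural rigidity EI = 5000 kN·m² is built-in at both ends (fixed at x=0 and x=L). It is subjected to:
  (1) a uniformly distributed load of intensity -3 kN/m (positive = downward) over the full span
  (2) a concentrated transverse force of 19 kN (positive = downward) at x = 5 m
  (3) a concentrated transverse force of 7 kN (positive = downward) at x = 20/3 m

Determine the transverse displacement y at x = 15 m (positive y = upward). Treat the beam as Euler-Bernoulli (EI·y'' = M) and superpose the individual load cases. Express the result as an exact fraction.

Load 1 — uniform load w=-3 kN/m over full span:
  y_1 = -wx²(L-x)²/(24EI) = -(-3)·15²·(20-15)²/(24·5000) = 9/64 m
Load 2 — point force P=19 kN at a=5 m (b=L-a=15):
  y_2 = -Pa²(L-x)²(3bL-(3b+a)(L-x))/(6L³EI)  [x>a] = -19·5²·(20-15)²·(3·15·20-(3·15+5)·(20-15))/(6·20³·5000) = -247/7680 m
Load 3 — point force P=7 kN at a=20/3 m (b=L-a=40/3):
  y_3 = -Pa²(L-x)²(3bL-(3b+a)(L-x))/(6L³EI)  [x>a] = -7·(20/3)²·(20-15)²·(3·(40/3)·20-(3·(40/3)+(20/3))·(20-15))/(6·20³·5000) = -119/6480 m
Superposition: y = Σ y_i = 18683/207360 m ≈ 0.090099 m

y(15) = 18683/207360 m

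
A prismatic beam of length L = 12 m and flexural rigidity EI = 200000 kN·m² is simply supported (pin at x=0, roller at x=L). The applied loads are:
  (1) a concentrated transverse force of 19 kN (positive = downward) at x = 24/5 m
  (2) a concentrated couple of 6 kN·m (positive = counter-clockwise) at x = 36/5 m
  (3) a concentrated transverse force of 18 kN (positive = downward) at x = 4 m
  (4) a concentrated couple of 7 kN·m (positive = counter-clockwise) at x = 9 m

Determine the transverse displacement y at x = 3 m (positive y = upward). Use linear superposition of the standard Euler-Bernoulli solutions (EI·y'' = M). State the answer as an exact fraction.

y(3) = -473991/100000000 m

Load 1 — point force P=19 kN at a=24/5 m (b=L-a=36/5):
  y_1 = -Pbx(L²-b²-x²)/(6LEI)  [x≤a] = -19·(36/5)·3·(12²-(36/5)²-3²)/(6·12·200000) = -118503/50000000 m
Load 2 — applied couple M₀=6 kN·m at a=36/5 m (b=L-a=24/5):
  y_2 = (M₀x³/(6L)+C₁x)/EI  [x≤a] with C₁=M₀(3b²-L²)/(6L)=-156/25 = (6·3³/(6·12)+(-156/25)·3)/200000 = -1647/20000000 m
Load 3 — point force P=18 kN at a=4 m (b=L-a=8):
  y_3 = -Pbx(L²-b²-x²)/(6LEI)  [x≤a] = -18·8·3·(12²-8²-3²)/(6·12·200000) = -213/100000 m
Load 4 — applied couple M₀=7 kN·m at a=9 m (b=L-a=3):
  y_4 = (M₀x³/(6L)+C₁x)/EI  [x≤a] with C₁=M₀(3b²-L²)/(6L)=-91/8 = (7·3³/(6·12)+(-91/8)·3)/200000 = -63/400000 m
Superposition: y = Σ y_i = -473991/100000000 m ≈ -0.004740 m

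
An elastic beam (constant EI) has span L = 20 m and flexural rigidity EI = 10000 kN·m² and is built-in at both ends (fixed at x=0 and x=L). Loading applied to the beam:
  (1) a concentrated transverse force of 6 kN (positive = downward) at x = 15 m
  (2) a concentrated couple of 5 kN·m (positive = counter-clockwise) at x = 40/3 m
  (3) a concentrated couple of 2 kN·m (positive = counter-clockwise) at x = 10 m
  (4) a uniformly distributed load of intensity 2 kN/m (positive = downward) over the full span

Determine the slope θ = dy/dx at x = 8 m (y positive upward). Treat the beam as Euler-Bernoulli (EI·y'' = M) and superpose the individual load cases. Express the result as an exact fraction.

θ(8) = -1213/150000 rad

Load 1 — point force P=6 kN at a=15 m (b=L-a=5):
  θ_1 = -Pb²x(2aL-(3a+b)x)/(2L³EI)  [x≤a] = -6·5²·8·(2·15·20-(3·15+5)·8)/(2·20³·10000) = -3/2000 rad
Load 2 — applied couple M₀=5 kN·m at a=40/3 m (b=L-a=20/3):
  θ_2 = (R_Ax²/2 - M_Ax)/EI  [x≤a] with R_A=1/3, M_A=5/3 = ((1/3)·8²/2 - (5/3)·8)/10000 = -1/3750 rad
Load 3 — applied couple M₀=2 kN·m at a=10 m (b=L-a=10):
  θ_3 = (R_Ax²/2 - M_Ax)/EI  [x≤a] with R_A=3/20, M_A=1/2 = ((3/20)·8²/2 - (1/2)·8)/10000 = 1/12500 rad
Load 4 — uniform load w=2 kN/m over full span:
  θ_4 = -wx(L-x)(L-2x)/(12EI) = -2·8·(20-8)·(20-2·8)/(12·10000) = -4/625 rad
Superposition: θ = Σ θ_i = -1213/150000 rad ≈ -0.008087 rad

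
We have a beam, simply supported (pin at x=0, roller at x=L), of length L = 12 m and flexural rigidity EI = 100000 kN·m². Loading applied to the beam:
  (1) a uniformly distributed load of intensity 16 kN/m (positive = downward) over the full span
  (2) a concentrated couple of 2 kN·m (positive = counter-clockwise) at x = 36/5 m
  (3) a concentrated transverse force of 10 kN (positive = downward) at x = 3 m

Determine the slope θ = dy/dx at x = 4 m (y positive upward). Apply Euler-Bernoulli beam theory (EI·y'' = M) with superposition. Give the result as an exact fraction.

θ(4) = -173749/30000000 rad

Load 1 — uniform load w=16 kN/m over full span:
  θ_1 = -w(L³-6Lx²+4x³)/(24EI) = -16·(12³-6·12·4²+4·4³)/(24·100000) = -52/9375 rad
Load 2 — applied couple M₀=2 kN·m at a=36/5 m (b=L-a=24/5):
  θ_2 = (M₀x²/(2L)+C₁)/EI  [x≤a] with C₁=M₀(3b²-L²)/(6L)=-52/25 = (2·4²/(2·12)+(-52/25))/100000 = -7/937500 rad
Load 3 — point force P=10 kN at a=3 m (b=L-a=9):
  θ_3 = -Pa(2L²-6Lx+3x²+a²)/(6LEI)  [x>a] = -10·3·(2·12²-6·12·4+3·4²+3²)/(6·12·100000) = -19/80000 rad
Superposition: θ = Σ θ_i = -173749/30000000 rad ≈ -0.005792 rad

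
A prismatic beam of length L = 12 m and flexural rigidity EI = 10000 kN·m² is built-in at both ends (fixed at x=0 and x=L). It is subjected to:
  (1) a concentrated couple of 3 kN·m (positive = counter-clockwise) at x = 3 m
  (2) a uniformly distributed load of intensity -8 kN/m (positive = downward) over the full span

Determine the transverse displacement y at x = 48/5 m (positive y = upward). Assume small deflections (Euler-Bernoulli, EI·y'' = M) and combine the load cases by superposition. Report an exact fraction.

Load 1 — applied couple M₀=3 kN·m at a=3 m (b=L-a=9):
  y_1 = (R_Ax³/6 - M_Ax²/2 - M₀(x-a)²/2)/EI  [x>a] with R_A=9/32, M_A=-9/16 = ((9/32)·(48/5)³/6 - (-9/16)·(48/5)²/2 - 3·((48/5)-3)²/2)/10000 = 513/2500000 m
Load 2 — uniform load w=-8 kN/m over full span:
  y_2 = -wx²(L-x)²/(24EI) = -(-8)·(48/5)²·(12-(48/5))²/(24·10000) = 6912/390625 m
Superposition: y = Σ y_i = 223749/12500000 m ≈ 0.017900 m

y(48/5) = 223749/12500000 m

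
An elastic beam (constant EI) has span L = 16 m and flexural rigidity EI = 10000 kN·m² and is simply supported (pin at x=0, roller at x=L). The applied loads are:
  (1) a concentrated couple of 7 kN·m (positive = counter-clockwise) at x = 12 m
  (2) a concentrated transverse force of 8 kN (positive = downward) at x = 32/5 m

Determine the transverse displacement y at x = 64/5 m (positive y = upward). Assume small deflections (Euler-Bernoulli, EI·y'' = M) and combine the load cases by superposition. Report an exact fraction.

y(64/5) = -18421/468750 m

Load 1 — applied couple M₀=7 kN·m at a=12 m (b=L-a=4):
  y_1 = (M₀x³/(6L)-M₀(x-a)²/2+C₁x)/EI  [x>a] with C₁=M₀(3b²-L²)/(6L)=-91/6 = (7·(64/5)³/(6·16)-7·((64/5)-12)²/2+(-91/6)·(64/5))/10000 = -679/156250 m
Load 2 — point force P=8 kN at a=32/5 m (b=L-a=48/5):
  y_2 = -Pa(L-x)(2Lx-a²-x²)/(6LEI)  [x>a] = -8·(32/5)·(16-(64/5))·(2·16·(64/5)-(32/5)²-(64/5)²)/(6·16·10000) = -8192/234375 m
Superposition: y = Σ y_i = -18421/468750 m ≈ -0.039298 m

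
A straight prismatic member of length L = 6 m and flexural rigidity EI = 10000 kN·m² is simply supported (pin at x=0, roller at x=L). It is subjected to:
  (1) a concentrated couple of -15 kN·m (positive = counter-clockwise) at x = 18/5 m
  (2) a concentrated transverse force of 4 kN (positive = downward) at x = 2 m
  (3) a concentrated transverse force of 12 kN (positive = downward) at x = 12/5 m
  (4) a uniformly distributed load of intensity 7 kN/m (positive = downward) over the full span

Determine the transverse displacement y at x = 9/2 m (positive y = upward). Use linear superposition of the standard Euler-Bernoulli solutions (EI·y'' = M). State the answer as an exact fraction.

Load 1 — applied couple M₀=-15 kN·m at a=18/5 m (b=L-a=12/5):
  y_1 = (M₀x³/(6L)-M₀(x-a)²/2+C₁x)/EI  [x>a] with C₁=M₀(3b²-L²)/(6L)=39/5 = ((-15)·(9/2)³/(6·6)-(-15)·((9/2)-(18/5))²/2+(39/5)·(9/2))/10000 = 513/1600000 m
Load 2 — point force P=4 kN at a=2 m (b=L-a=4):
  y_2 = -Pa(L-x)(2Lx-a²-x²)/(6LEI)  [x>a] = -4·2·(6-(9/2))·(2·6·(9/2)-2²-(9/2)²)/(6·6·10000) = -119/120000 m
Load 3 — point force P=12 kN at a=12/5 m (b=L-a=18/5):
  y_3 = -Pa(L-x)(2Lx-a²-x²)/(6LEI)  [x>a] = -12·(12/5)·(6-(9/2))·(2·6·(9/2)-(12/5)²-(9/2)²)/(6·6·10000) = -8397/2500000 m
Load 4 — uniform load w=7 kN/m over full span:
  y_4 = -wx(L³-2Lx²+x³)/(24EI) = -7·(9/2)·(6³-2·6·(9/2)²+(9/2)³)/(24·10000) = -10773/1280000 m
Superposition: y = Σ y_i = -5974199/480000000 m ≈ -0.012446 m

y(9/2) = -5974199/480000000 m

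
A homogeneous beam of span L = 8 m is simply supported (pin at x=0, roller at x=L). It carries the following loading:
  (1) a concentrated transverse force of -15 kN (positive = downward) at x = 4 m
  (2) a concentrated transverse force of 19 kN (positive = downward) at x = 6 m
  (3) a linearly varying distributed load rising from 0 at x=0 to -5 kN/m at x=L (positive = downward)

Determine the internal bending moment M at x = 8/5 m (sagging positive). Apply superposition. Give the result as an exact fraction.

M(8/5) = -366/25 kN·m

Load 1 — point force P=-15 kN at a=4 m (b=L-a=4):
  M_1 = Pbx/L  [x≤a] = (-15)·4·(8/5)/8 = -12 kN·m
Load 2 — point force P=19 kN at a=6 m (b=L-a=2):
  M_2 = Pbx/L  [x≤a] = 19·2·(8/5)/8 = 38/5 kN·m
Load 3 — triangular load w₀=-5 kN/m (0→w₀ over full span):
  M_3 = w₀Lx/6 - w₀x³/(6L) = (-5)·8·(8/5)/6 - (-5)·(8/5)³/(6·8) = -256/25 kN·m
Superposition: M = Σ M_i = -366/25 kN·m ≈ -14.640000 kN·m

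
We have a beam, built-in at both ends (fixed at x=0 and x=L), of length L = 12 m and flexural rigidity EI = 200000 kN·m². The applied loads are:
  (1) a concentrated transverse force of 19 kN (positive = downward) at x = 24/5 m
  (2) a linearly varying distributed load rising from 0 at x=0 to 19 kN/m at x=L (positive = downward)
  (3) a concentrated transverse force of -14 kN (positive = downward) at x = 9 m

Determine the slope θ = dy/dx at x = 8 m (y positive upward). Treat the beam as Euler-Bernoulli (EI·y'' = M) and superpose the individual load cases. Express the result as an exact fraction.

Load 1 — point force P=19 kN at a=24/5 m (b=L-a=36/5):
  θ_1 = Pa²(L-x)(2bL-(3b+a)(L-x))/(2L³EI)  [x>a] = 19·(24/5)²·(12-8)·(2·(36/5)·12-(3·(36/5)+(24/5))·(12-8))/(2·12³·200000) = 133/781250 rad
Load 2 — triangular load w₀=19 kN/m (0→w₀ over full span):
  θ_2 = -w₀(2x(L-x)(L-2x)(x+2L)+x²(L-x)²)/(120LEI) = -19·(2·8·(12-8)·(12-2·8)·(8+2·12)+8²·(12-8)²)/(120·12·200000) = 133/281250 rad
Load 3 — point force P=-14 kN at a=9 m (b=L-a=3):
  θ_3 = -Pb²x(2aL-(3a+b)x)/(2L³EI)  [x≤a] = -(-14)·3²·8·(2·9·12-(3·9+3)·8)/(2·12³·200000) = -7/200000 rad
Superposition: θ = Σ θ_i = 136829/225000000 rad ≈ 0.000608 rad

θ(8) = 136829/225000000 rad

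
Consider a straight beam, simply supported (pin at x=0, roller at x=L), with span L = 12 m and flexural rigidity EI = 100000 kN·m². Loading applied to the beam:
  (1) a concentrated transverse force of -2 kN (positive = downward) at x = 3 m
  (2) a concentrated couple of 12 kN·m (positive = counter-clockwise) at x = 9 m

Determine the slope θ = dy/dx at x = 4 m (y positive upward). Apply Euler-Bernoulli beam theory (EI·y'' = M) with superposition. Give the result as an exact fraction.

Load 1 — point force P=-2 kN at a=3 m (b=L-a=9):
  θ_1 = -Pa(2L²-6Lx+3x²+a²)/(6LEI)  [x>a] = -(-2)·3·(2·12²-6·12·4+3·4²+3²)/(6·12·100000) = 19/400000 rad
Load 2 — applied couple M₀=12 kN·m at a=9 m (b=L-a=3):
  θ_2 = (M₀x²/(2L)+C₁)/EI  [x≤a] with C₁=M₀(3b²-L²)/(6L)=-39/2 = (12·4²/(2·12)+(-39/2))/100000 = -23/200000 rad
Superposition: θ = Σ θ_i = -27/400000 rad ≈ -0.000068 rad

θ(4) = -27/400000 rad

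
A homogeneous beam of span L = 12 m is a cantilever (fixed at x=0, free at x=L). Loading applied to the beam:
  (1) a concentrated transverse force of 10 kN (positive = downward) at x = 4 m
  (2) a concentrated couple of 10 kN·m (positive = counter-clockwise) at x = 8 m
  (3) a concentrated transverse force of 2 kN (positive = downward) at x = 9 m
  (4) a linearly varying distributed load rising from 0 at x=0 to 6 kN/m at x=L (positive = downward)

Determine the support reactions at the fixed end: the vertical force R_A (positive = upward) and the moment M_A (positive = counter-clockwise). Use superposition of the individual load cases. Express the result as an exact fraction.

Load 1 — point force P=10 kN at a=4 m (b=L-a=8):
  R_A = P = 10 kN
  M_A = Pa = 10·4 = 40 kN·m
Load 2 — applied couple M₀=10 kN·m at a=8 m (b=L-a=4):
  R_A = 0 kN
  M_A = -M₀ = -10 kN·m
Load 3 — point force P=2 kN at a=9 m (b=L-a=3):
  R_A = P = 2 kN
  M_A = Pa = 2·9 = 18 kN·m
Load 4 — triangular load w₀=6 kN/m (0→w₀ over full span):
  R_A = w₀L/2 = 6·12/2 = 36 kN
  M_A = w₀L²/3 = 6·12²/3 = 288 kN·m
Superposition: R_A = 48 kN, M_A = 336 kN·m

R_A = 48 kN, M_A = 336 kN·m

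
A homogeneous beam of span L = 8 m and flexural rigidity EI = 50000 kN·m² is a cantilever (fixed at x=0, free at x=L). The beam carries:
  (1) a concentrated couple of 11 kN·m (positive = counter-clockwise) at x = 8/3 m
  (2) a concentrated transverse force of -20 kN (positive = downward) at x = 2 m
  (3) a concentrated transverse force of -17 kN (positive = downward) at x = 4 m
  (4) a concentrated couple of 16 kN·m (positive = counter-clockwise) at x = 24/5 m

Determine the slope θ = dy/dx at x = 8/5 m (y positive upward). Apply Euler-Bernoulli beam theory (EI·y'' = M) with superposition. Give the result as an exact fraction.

θ(8/5) = 527/156250 rad

Load 1 — applied couple M₀=11 kN·m at a=8/3 m (b=L-a=16/3):
  θ_1 = M₀x/EI  [x≤a] = 11·(8/5)/50000 = 11/31250 rad
Load 2 — point force P=-20 kN at a=2 m (b=L-a=6):
  θ_2 = -Px(2a-x)/(2EI)  [x≤a] = -(-20)·(8/5)·(2·2-(8/5))/(2·50000) = 12/15625 rad
Load 3 — point force P=-17 kN at a=4 m (b=L-a=4):
  θ_3 = -Px(2a-x)/(2EI)  [x≤a] = -(-17)·(8/5)·(2·4-(8/5))/(2·50000) = 136/78125 rad
Load 4 — applied couple M₀=16 kN·m at a=24/5 m (b=L-a=16/5):
  θ_4 = M₀x/EI  [x≤a] = 16·(8/5)/50000 = 8/15625 rad
Superposition: θ = Σ θ_i = 527/156250 rad ≈ 0.003373 rad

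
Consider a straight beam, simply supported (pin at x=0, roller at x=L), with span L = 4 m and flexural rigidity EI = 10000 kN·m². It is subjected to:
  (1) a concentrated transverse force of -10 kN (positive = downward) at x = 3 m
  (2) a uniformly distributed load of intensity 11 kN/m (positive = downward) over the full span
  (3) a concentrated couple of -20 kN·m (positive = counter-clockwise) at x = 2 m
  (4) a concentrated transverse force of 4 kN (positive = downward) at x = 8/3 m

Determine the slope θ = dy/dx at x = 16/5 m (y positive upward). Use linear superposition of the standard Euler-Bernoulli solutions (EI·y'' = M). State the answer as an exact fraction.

Load 1 — point force P=-10 kN at a=3 m (b=L-a=1):
  θ_1 = -Pa(2L²-6Lx+3x²+a²)/(6LEI)  [x>a] = -(-10)·3·(2·4²-6·4·(16/5)+3·(16/5)²+3²)/(6·4·10000) = -127/200000 rad
Load 2 — uniform load w=11 kN/m over full span:
  θ_2 = -w(L³-6Lx²+4x³)/(24EI) = -11·(4³-6·4·(16/5)²+4·(16/5)³)/(24·10000) = 363/156250 rad
Load 3 — applied couple M₀=-20 kN·m at a=2 m (b=L-a=2):
  θ_3 = (M₀x²/(2L)-M₀(x-a)+C₁)/EI  [x>a] with C₁=M₀(3b²-L²)/(6L)=10/3 = ((-20)·(16/5)²/(2·4)-(-20)·((16/5)-2)+(10/3))/10000 = 13/75000 rad
Load 4 — point force P=4 kN at a=8/3 m (b=L-a=4/3):
  θ_4 = -Pa(2L²-6Lx+3x²+a²)/(6LEI)  [x>a] = -4·(8/3)·(2·4²-6·4·(16/5)+3·(16/5)²+(8/3)²)/(6·4·10000) = 392/1265625 rad
Superposition: θ = Σ θ_i = 879361/405000000 rad ≈ 0.002171 rad

θ(16/5) = 879361/405000000 rad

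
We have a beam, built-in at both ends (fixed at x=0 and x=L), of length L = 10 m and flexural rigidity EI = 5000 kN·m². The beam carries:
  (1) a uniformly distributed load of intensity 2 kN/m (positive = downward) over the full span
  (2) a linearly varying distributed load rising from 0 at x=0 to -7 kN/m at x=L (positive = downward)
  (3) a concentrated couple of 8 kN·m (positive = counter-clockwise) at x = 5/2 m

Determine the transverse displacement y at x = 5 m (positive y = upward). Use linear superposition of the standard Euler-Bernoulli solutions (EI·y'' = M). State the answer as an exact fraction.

y(5) = 33/3200 m

Load 1 — uniform load w=2 kN/m over full span:
  y_1 = -wx²(L-x)²/(24EI) = -2·5²·(10-5)²/(24·5000) = -1/96 m
Load 2 — triangular load w₀=-7 kN/m (0→w₀ over full span):
  y_2 = -w₀x²(L-x)²(x+2L)/(120LEI) = -(-7)·5²·(10-5)²·(5+2·10)/(120·10·5000) = 7/384 m
Load 3 — applied couple M₀=8 kN·m at a=5/2 m (b=L-a=15/2):
  y_3 = (R_Ax³/6 - M_Ax²/2 - M₀(x-a)²/2)/EI  [x>a] with R_A=9/10, M_A=-3/2 = ((9/10)·5³/6 - (-3/2)·5²/2 - 8·(5-(5/2))²/2)/5000 = 1/400 m
Superposition: y = Σ y_i = 33/3200 m ≈ 0.010313 m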